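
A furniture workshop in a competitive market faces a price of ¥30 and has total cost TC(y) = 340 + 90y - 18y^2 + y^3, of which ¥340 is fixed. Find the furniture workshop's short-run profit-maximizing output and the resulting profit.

AVC = 90 - 18y + y^2 has its minimum ¥9 at y = 9; price ¥30 clears that bar, so the firm operates.
With MC = 90 - 36y + 3y^2, P = MC on the upward-sloping part at y* = 10.
TR = 30·10 = 300. TC = 340 + 100 = 440. Profit = 300 − 440 = -¥140.
By producing, the firm covers all variable cost plus ¥200 of fixed cost; shutting down would lose the full ¥340.

Profit = -¥140 at y = 10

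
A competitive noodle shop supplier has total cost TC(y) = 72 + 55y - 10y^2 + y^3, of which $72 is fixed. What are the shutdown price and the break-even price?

Shutdown price = $30; break-even price = $43

Shutdown price = min AVC. AVC = 55 - 10y + y^2, with vertex at y = 5 and minimum $30.
ATC = 72/y + 55 - 10y + y^2. Setting dATC/dy = −72/y^2 − 10 + 2y = 0 gives y = 6 (since 2·6^3 − 10·6^2 = 72).
min ATC = 72/6 + 55 − 10·6 + 6^2 = $43. That is the break-even price.
For $30 ≤ P < $43 the firm produces at a loss; below $30 it shuts down.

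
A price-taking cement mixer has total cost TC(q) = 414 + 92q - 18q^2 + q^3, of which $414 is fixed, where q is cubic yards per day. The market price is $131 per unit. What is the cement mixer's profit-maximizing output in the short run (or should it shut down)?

Strip out fixed cost: VC = 92q - 18q^2 + q^3. Then AVC = 92 - 18q + q^2 and MC = 92 - 36q + 3q^2.
AVC is minimized where dAVC/dq = -18 + 2q = 0, at q = 9; min AVC = 92 - 18·9 + 9^2 = $11.
Because $131 ≥ $11, revenue can cover variable cost; the firm operates.
Set P = MC: 131 = 92 - 36q + 3q^2 → -39 - 36q + 3q^2 = 0. The roots are q = -1 and q = 13; the profit-maximizing output is on the rising part of MC, so q* = 13.
Check: AVC at q = 13 is $27 ≤ P, so revenue covers variable cost.
Profit = P·q − TC = 131·13 − 765 = $938.

Produce at q = 13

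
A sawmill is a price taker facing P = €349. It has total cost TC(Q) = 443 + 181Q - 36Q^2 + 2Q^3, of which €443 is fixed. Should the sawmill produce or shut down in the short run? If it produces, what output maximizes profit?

From TC, MC = TC'(Q) = 181 - 72Q + 6Q^2 and AVC = VC/Q = 181 - 36Q + 2Q^2.
AVC is minimized where dAVC/dQ = -36 + 4Q = 0, at Q = 9; min AVC = 181 - 36·9 + 2·9^2 = €19.
P = €349 exceeds min AVC = €19, so the firm stays open.
Set P = MC: 349 = 181 - 72Q + 6Q^2 → -168 - 72Q + 6Q^2 = 0. The roots are Q = -2 and Q = 14; the profit-maximizing output is on the rising part of MC, so Q* = 14.
Check: AVC at Q = 14 is €69 ≤ P, so revenue covers variable cost.
Profit = P·Q − TC = 349·14 − 1409 = €3477.

Produce at Q = 14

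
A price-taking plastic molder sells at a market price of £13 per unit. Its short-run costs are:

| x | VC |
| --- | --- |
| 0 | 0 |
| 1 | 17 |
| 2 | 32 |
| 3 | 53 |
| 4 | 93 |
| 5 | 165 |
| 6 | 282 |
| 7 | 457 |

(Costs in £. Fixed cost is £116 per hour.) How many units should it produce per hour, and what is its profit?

x = 0 (shut down); profit = -£116

Compute π = P·x − TC at each output: x=0: -116; x=1: -120; x=2: -122; x=3: -130; x=4: -157; x=5: -216; x=6: -320; x=7: -482.
Profit is highest at x = 0. Equivalently, the lowest AVC in the table is 32/2 ≈ £16 at x = 2, and P = £13 falls below it — price never covers variable cost, so the firm shuts down and loses only its fixed cost.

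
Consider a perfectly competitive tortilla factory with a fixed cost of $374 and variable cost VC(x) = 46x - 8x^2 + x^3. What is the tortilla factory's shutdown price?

Short-run supply begins at min AVC. From VC = 46x - 8x^2 + x^3, AVC = 46 - 8x + x^2.
At the minimum of AVC, MC = AVC. MC = 46 - 16x + 3x^2; setting MC = AVC gives 2x^2 - 8x = 0, so x = 4. min AVC = 30.
The firm shuts down for any P below $30.

$30 per unit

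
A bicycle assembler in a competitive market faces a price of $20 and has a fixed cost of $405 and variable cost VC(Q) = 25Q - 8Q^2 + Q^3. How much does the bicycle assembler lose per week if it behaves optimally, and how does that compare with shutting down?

AVC = 25 - 8Q + Q^2; min AVC = $9 at Q = 4. Since P = $20 ≥ min AVC, the firm produces.
With MC = 25 - 16Q + 3Q^2, P = MC on the upward-sloping part at Q* = 5.
TR = 20·5 = 100. TC = 405 + 50 = 455. Profit = 100 − 455 = -$355.
Shutting down would mean losing the fixed cost of $405, so operating at a loss of $355 is better by $50.

Profit = -$355 at Q = 5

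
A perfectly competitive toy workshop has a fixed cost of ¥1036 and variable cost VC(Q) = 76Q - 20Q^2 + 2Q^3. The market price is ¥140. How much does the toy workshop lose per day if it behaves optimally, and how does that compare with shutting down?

AVC = 76 - 20Q + 2Q^2 has its minimum ¥26 at Q = 5; price ¥140 clears that bar, so the firm operates.
MC = 76 - 40Q + 6Q^2. Setting P = MC and taking the root on the rising branch gives Q* = 8.
TR = 140·8 = 1120. TC = 1036 + 352 = 1388. Profit = 1120 − 1388 = -¥268.
By producing, the firm covers all variable cost plus ¥768 of fixed cost; shutting down would lose the full ¥1036.

Profit = -¥268 at Q = 8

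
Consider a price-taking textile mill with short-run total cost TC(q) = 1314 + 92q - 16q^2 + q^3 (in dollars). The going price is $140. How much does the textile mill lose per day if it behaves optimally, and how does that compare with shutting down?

Profit = -$162 at q = 12

AVC = 92 - 16q + q^2 has its minimum $28 at q = 8; price $140 clears that bar, so the firm operates.
MC = 92 - 32q + 3q^2. Setting P = MC and taking the root on the rising branch gives q* = 12.
TR = 140·12 = 1680. TC = 1314 + 528 = 1842. Profit = 1680 − 1842 = -$162.
By producing, the firm covers all variable cost plus $1152 of fixed cost; shutting down would lose the full $1314.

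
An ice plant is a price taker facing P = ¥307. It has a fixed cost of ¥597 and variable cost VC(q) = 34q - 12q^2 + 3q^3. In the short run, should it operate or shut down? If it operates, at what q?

Produce at q = 7

From TC, MC = TC'(q) = 34 - 24q + 9q^2 and AVC = VC/q = 34 - 12q + 3q^2.
AVC is minimized where dAVC/dq = -12 + 6q = 0, at q = 2; min AVC = 34 - 12·2 + 3·2^2 = ¥22.
P = ¥307 exceeds min AVC = ¥22, so the firm stays open.
Solving P = MC: -273 - 24q + 9q^2 = 0 ⇒ q = -13/3 or 7. On the upward-sloping branch, q* = 7.
Check: AVC at q = 7 is ¥97 ≤ P, so revenue covers variable cost.
Profit = P·q − TC = 307·7 − 1276 = ¥873.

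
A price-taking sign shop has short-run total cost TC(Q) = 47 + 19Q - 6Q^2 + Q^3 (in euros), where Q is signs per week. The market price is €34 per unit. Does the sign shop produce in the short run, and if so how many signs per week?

Produce at Q = 5

Variable cost is VC = 19Q - 6Q^2 + Q^3, so AVC = VC/Q = 19 - 6Q + Q^2 and MC = dTC/dQ = 19 - 12Q + 3Q^2.
AVC hits its minimum where MC = AVC, at Q = 3, giving min AVC = 19 - 6·3 + 3^2 = €10.
P = €34 exceeds min AVC = €10, so the firm stays open.
P = MC gives -15 - 12Q + 3Q^2 = 0, with roots -1 and 5. Take the larger (rising MC): Q* = 5.
Check: AVC at Q = 5 is €14 ≤ P, so revenue covers variable cost.
Profit = P·Q − TC = 34·5 − 117 = €53.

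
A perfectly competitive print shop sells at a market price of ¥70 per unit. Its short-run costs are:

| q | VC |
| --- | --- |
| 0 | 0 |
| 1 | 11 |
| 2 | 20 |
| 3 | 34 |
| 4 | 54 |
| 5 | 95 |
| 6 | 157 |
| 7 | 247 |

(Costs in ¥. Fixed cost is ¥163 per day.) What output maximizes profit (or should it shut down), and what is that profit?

q = 6; profit = ¥100

Compute π = P·q − TC at each output: q=0: -163; q=1: -104; q=2: -43; q=3: 13; q=4: 63; q=5: 92; q=6: 100; q=7: 80.
Profit is maximized at q = 6. AVC there is 157/6 = ¥26.17 ≤ P, so producing beats shutting down (which would give -¥163).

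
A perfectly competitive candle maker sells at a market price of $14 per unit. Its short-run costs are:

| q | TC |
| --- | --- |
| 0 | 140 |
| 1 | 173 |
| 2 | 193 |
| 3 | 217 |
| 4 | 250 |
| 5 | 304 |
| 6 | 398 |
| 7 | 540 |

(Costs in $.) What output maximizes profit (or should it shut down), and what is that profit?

q = 0 (shut down); profit = -$140

Profit at each row (π = 14q − TC): q=0: -140; q=1: -159; q=2: -165; q=3: -175; q=4: -194; q=5: -234; q=6: -314; q=7: -442.
Profit is highest at q = 0. Equivalently, the lowest AVC in the table is 77/3 ≈ $25.67 at q = 3, and P = $14 falls below it — price never covers variable cost, so the firm shuts down and loses only its fixed cost.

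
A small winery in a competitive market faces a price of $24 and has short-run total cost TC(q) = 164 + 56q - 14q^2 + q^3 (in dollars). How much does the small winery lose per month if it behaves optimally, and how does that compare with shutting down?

Profit = -$36 at q = 8

AVC = 56 - 14q + q^2 has its minimum $7 at q = 7; price $24 clears that bar, so the firm operates.
MC = 56 - 28q + 3q^2. Setting P = MC and taking the root on the rising branch gives q* = 8.
TR = 24·8 = 192. TC = 164 + 64 = 228. Profit = 192 − 228 = -$36.
That loss of $36 beats the $164 the firm would lose by shutting down; producing recovers $128 of fixed cost.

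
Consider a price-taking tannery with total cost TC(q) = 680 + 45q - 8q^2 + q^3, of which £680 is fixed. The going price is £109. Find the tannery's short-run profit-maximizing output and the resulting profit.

AVC = 45 - 8q + q^2; min AVC = £29 at q = 4. Since P = £109 ≥ min AVC, the firm produces.
With MC = 45 - 16q + 3q^2, P = MC on the upward-sloping part at q* = 8.
TR = 109·8 = 872. TC = 680 + 360 = 1040. Profit = 872 − 1040 = -£168.
Shutting down would mean losing the fixed cost of £680, so operating at a loss of £168 is better by £512.

Profit = -£168 at q = 8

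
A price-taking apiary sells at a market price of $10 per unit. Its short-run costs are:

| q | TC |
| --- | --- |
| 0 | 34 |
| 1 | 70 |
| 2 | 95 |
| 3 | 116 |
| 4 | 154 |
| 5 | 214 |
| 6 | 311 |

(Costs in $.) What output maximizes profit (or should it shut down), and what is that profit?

q = 0 (shut down); profit = -$34

Tabulate TR − TC: q=0: -34; q=1: -60; q=2: -75; q=3: -86; q=4: -114; q=5: -164; q=6: -251.
Profit is highest at q = 0. Equivalently, the lowest AVC in the table is 82/3 ≈ $27.33 at q = 3, and P = $10 falls below it — price never covers variable cost, so the firm shuts down and loses only its fixed cost.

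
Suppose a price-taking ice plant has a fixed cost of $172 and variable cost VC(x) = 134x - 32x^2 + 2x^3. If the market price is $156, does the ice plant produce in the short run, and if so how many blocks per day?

Produce at x = 11

Variable cost is VC = 134x - 32x^2 + 2x^3, so AVC = VC/x = 134 - 32x + 2x^2 and MC = dTC/dx = 134 - 64x + 6x^2.
AVC is minimized where dAVC/dx = -32 + 4x = 0, at x = 8; min AVC = 134 - 32·8 + 2·8^2 = $6.
P = $156 exceeds min AVC = $6, so the firm stays open.
Solving P = MC: -22 - 64x + 6x^2 = 0 ⇒ x = -1/3 or 11. On the upward-sloping branch, x* = 11.
Check: AVC at x = 11 is $24 ≤ P, so revenue covers variable cost.
Profit = P·x − TC = 156·11 − 436 = $1280.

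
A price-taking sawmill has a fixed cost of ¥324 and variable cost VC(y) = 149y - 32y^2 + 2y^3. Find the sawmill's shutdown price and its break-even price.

Shutdown price = ¥21; break-even price = ¥59

AVC = 149 - 32y + 2y^2; minimized at y = 8, giving min AVC = ¥21. That is the shutdown price.
ATC = 324/y + 149 - 32y + 2y^2. Setting dATC/dy = −324/y^2 − 32 + 4y = 0 gives y = 9 (since 4·9^3 − 32·9^2 = 324).
min ATC = 324/9 + 149 − 32·9 + 2·9^2 = ¥59. That is the break-even price.
Between these two prices the firm operates at a loss; above ¥59 it earns a profit.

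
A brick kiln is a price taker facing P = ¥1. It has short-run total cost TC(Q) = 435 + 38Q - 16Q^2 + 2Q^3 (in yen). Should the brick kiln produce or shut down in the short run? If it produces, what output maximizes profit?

Shut down

Strip out fixed cost: VC = 38Q - 16Q^2 + 2Q^3. Then AVC = 38 - 16Q + 2Q^2 and MC = 38 - 32Q + 6Q^2.
AVC is minimized where dAVC/dQ = -16 + 4Q = 0, at Q = 4; min AVC = 38 - 16·4 + 2·4^2 = ¥6.
Since P = ¥1 < min AVC = ¥6, price fails to cover variable cost at any output.
The firm minimizes its loss by shutting down and losing only its fixed cost of ¥435.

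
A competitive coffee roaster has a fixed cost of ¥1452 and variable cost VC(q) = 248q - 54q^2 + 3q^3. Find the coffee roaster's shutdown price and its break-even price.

Shutdown price = ¥5; break-even price = ¥149

Shutdown price = min AVC. AVC = 248 - 54q + 3q^2, with vertex at q = 9 and minimum ¥5.
ATC = 1452/q + 248 - 54q + 3q^2. Setting dATC/dq = −1452/q^2 − 54 + 6q = 0 gives q = 11 (since 6·11^3 − 54·11^2 = 1452).
min ATC = 1452/11 + 248 − 54·11 + 3·11^2 = ¥149. That is the break-even price.
Between these two prices the firm operates at a loss; above ¥149 it earns a profit.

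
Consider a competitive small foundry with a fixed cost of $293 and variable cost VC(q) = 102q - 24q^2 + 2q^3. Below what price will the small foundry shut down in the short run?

$30 per unit

Short-run supply begins at min AVC. From VC = 102q - 24q^2 + 2q^3, AVC = 102 - 24q + 2q^2.
At the minimum of AVC, MC = AVC. MC = 102 - 48q + 6q^2; setting MC = AVC gives 4q^2 - 24q = 0, so q = 6. min AVC = 30.
For P < $30 the firm produces nothing.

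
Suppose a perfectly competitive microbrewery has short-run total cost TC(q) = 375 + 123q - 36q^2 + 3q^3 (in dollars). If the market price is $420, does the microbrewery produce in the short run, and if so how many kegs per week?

Produce at q = 11

Strip out fixed cost: VC = 123q - 36q^2 + 3q^3. Then AVC = 123 - 36q + 3q^2 and MC = 123 - 72q + 9q^2.
The AVC parabola has its vertex at q = 36/6 = 6, where AVC = 123 - 36·6 + 3·6^2 = $15.
P = $420 exceeds min AVC = $15, so the firm stays open.
P = MC gives -297 - 72q + 9q^2 = 0, with roots -3 and 11. Take the larger (rising MC): q* = 11.
Check: AVC at q = 11 is $90 ≤ P, so revenue covers variable cost.
Profit = P·q − TC = 420·11 − 1365 = $3255.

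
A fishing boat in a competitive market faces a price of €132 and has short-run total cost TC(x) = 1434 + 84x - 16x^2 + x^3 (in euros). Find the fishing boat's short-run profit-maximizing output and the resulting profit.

AVC = 84 - 16x + x^2 has its minimum €20 at x = 8; price €132 clears that bar, so the firm operates.
MC = 84 - 32x + 3x^2. Setting P = MC and taking the root on the rising branch gives x* = 12.
TR = 132·12 = 1584. TC = 1434 + 432 = 1866. Profit = 1584 − 1866 = -€282.
That loss of €282 beats the €1434 the firm would lose by shutting down; producing recovers €1152 of fixed cost.

Profit = -€282 at x = 12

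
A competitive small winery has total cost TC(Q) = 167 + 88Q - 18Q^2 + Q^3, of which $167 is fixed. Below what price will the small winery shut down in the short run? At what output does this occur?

$7 per unit, at Q = 9

The shutdown price is the minimum of AVC. VC = 88Q - 18Q^2 + Q^3, so AVC = 88 - 18Q + Q^2.
At the minimum of AVC, MC = AVC. MC = 88 - 36Q + 3Q^2; setting MC = AVC gives 2Q^2 - 18Q = 0, so Q = 9. min AVC = 7.
The firm shuts down for any P below $7.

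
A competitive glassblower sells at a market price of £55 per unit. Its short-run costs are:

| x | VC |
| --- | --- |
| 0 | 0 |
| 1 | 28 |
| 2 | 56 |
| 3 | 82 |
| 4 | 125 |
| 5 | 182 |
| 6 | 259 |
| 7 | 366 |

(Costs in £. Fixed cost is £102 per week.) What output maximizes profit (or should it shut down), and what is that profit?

Tabulate TR − TC: x=0: -102; x=1: -75; x=2: -48; x=3: -19; x=4: -7; x=5: -9; x=6: -31; x=7: -83.
Profit is maximized at x = 4. AVC there is 125/4 = £31.25 ≤ P, so producing beats shutting down (which would give -£102).

x = 4; profit = -£7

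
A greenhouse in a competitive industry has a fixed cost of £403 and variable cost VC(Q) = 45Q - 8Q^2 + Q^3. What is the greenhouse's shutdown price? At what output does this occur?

£29 per unit, at Q = 4

The shutdown price is the minimum of AVC. VC = 45Q - 8Q^2 + Q^3, so AVC = 45 - 8Q + Q^2.
At the minimum of AVC, MC = AVC. MC = 45 - 16Q + 3Q^2; setting MC = AVC gives 2Q^2 - 8Q = 0, so Q = 4. min AVC = 29.
The firm shuts down for any P below £29.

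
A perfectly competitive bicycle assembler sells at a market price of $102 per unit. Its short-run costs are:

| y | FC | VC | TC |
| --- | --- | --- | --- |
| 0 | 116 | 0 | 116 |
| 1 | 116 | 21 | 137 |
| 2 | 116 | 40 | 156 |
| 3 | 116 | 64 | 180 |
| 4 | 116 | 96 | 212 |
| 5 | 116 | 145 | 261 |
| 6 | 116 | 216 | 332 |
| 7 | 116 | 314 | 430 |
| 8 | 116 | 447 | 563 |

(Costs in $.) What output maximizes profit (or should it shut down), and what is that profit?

y = 7; profit = $284

Tabulate TR − TC: y=0: -116; y=1: -35; y=2: 48; y=3: 126; y=4: 196; y=5: 249; y=6: 280; y=7: 284; y=8: 253.
Profit is maximized at y = 7. AVC there is 314/7 = $44.86 ≤ P, so producing beats shutting down (which would give -$116).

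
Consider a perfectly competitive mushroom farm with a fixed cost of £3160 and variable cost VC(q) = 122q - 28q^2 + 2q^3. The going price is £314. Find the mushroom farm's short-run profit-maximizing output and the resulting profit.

Profit = -£280 at q = 12

AVC = 122 - 28q + 2q^2 has its minimum £24 at q = 7; price £314 clears that bar, so the firm operates.
MC = 122 - 56q + 6q^2. Setting P = MC and taking the root on the rising branch gives q* = 12.
TR = 314·12 = 3768. TC = 3160 + 888 = 4048. Profit = 3768 − 4048 = -£280.
By producing, the firm covers all variable cost plus £2880 of fixed cost; shutting down would lose the full £3160.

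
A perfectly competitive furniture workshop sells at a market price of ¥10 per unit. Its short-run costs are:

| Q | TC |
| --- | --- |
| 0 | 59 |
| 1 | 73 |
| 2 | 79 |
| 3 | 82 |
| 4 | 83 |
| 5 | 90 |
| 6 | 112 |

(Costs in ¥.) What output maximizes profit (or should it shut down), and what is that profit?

Compute π = P·Q − TC at each output: Q=0: -59; Q=1: -63; Q=2: -59; Q=3: -52; Q=4: -43; Q=5: -40; Q=6: -52.
Profit is maximized at Q = 5. AVC there is 31/5 = ¥6.20 ≤ P, so producing beats shutting down (which would give -¥59).

Q = 5; profit = -¥40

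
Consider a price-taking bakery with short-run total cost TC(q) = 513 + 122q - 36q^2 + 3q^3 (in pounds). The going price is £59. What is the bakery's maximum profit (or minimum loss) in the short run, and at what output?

Profit = -£219 at q = 7

AVC = 122 - 36q + 3q^2; min AVC = £14 at q = 6. Since P = £59 ≥ min AVC, the firm produces.
With MC = 122 - 72q + 9q^2, P = MC on the upward-sloping part at q* = 7.
TR = 59·7 = 413. TC = 513 + 119 = 632. Profit = 413 − 632 = -£219.
That loss of £219 beats the £513 the firm would lose by shutting down; producing recovers £294 of fixed cost.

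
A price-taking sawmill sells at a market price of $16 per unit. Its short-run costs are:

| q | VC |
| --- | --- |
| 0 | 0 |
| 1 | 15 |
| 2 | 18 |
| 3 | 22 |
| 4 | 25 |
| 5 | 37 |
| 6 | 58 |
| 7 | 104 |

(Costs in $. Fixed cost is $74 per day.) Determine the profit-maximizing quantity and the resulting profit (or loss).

Compute π = P·q − TC at each output: q=0: -74; q=1: -73; q=2: -60; q=3: -48; q=4: -35; q=5: -31; q=6: -36; q=7: -66.
Profit is maximized at q = 5. AVC there is 37/5 = $7.40 ≤ P, so producing beats shutting down (which would give -$74).

q = 5; profit = -$31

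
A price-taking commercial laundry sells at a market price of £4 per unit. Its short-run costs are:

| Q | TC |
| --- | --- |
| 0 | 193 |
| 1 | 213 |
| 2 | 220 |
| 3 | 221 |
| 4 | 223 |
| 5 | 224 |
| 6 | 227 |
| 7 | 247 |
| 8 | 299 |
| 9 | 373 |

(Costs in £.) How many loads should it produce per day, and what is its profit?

Compute π = P·Q − TC at each output: Q=0: -193; Q=1: -209; Q=2: -212; Q=3: -209; Q=4: -207; Q=5: -204; Q=6: -203; Q=7: -219; Q=8: -267; Q=9: -337.
Profit is highest at Q = 0. Equivalently, the lowest AVC in the table is 34/6 ≈ £5.67 at Q = 6, and P = £4 falls below it — price never covers variable cost, so the firm shuts down and loses only its fixed cost.

Q = 0 (shut down); profit = -£193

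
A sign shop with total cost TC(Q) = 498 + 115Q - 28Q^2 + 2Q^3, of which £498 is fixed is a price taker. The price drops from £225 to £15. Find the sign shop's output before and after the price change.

Output falls from 11 to 0 (the firm shuts down)

MC = 115 - 56Q + 6Q^2; the shutdown threshold is min AVC = £17 (at Q = 7).
With P = £225 above the shutdown price, P = MC gives Q = 11.
At P = £15 < min AVC = £17, price no longer covers variable cost at any output, so the firm shuts down: Q = 0.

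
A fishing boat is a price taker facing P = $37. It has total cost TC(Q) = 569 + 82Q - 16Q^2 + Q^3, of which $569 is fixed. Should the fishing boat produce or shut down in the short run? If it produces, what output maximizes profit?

From TC, MC = TC'(Q) = 82 - 32Q + 3Q^2 and AVC = VC/Q = 82 - 16Q + Q^2.
AVC hits its minimum where MC = AVC, at Q = 8, giving min AVC = 82 - 16·8 + 8^2 = $18.
Since P = $37 ≥ min AVC = $18, price covers variable cost and the firm should produce.
Set P = MC: 37 = 82 - 32Q + 3Q^2 → 45 - 32Q + 3Q^2 = 0. The roots are Q = 5/3 and Q = 9; the profit-maximizing output is on the rising part of MC, so Q* = 9.
Check: AVC at Q = 9 is $19 ≤ P, so revenue covers variable cost.
Profit = P·Q − TC = 37·9 − 740 = -$407, a loss, but smaller than the $569 fixed cost the firm would lose by shutting down.

Produce at Q = 9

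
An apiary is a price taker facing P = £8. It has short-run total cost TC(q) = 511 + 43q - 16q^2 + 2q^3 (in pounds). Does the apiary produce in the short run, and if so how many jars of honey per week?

Variable cost is VC = 43q - 16q^2 + 2q^3, so AVC = VC/q = 43 - 16q + 2q^2 and MC = dTC/dq = 43 - 32q + 6q^2.
AVC is minimized where dAVC/dq = -16 + 4q = 0, at q = 4; min AVC = 43 - 16·4 + 2·4^2 = £11.
Since P = £8 < min AVC = £11, price fails to cover variable cost at any output.
Shutting down limits the loss to fixed cost, £511.

Shut down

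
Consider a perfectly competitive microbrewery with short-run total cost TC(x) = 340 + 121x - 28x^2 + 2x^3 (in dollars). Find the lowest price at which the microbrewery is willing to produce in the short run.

$23 per unit

The shutdown price is the minimum of AVC. VC = 121x - 28x^2 + 2x^3, so AVC = 121 - 28x + 2x^2.
dAVC/dx = -28 + 4x = 0 gives x = 7. min AVC = 121 - 28·7 + 2·7^2 = 23.
So the shutdown price is $23.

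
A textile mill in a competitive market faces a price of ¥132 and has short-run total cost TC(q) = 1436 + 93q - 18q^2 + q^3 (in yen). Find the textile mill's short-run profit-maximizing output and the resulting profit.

AVC = 93 - 18q + q^2 has its minimum ¥12 at q = 9; price ¥132 clears that bar, so the firm operates.
With MC = 93 - 36q + 3q^2, P = MC on the upward-sloping part at q* = 13.
TR = 132·13 = 1716. TC = 1436 + 364 = 1800. Profit = 1716 − 1800 = -¥84.
Shutting down would mean losing the fixed cost of ¥1436, so operating at a loss of ¥84 is better by ¥1352.

Profit = -¥84 at q = 13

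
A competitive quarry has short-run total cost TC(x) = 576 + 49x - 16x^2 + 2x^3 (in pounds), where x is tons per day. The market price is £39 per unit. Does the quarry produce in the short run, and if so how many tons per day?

Produce at x = 5

Variable cost is VC = 49x - 16x^2 + 2x^3, so AVC = VC/x = 49 - 16x + 2x^2 and MC = dTC/dx = 49 - 32x + 6x^2.
The AVC parabola has its vertex at x = 16/4 = 4, where AVC = 49 - 16·4 + 2·4^2 = £17.
Because £39 ≥ £17, revenue can cover variable cost; the firm operates.
P = MC gives 10 - 32x + 6x^2 = 0, with roots 1/3 and 5. Take the larger (rising MC): x* = 5.
Check: AVC at x = 5 is £19 ≤ P, so revenue covers variable cost.
Profit = P·x − TC = 39·5 − 671 = -£476, a loss, but smaller than the £576 fixed cost the firm would lose by shutting down.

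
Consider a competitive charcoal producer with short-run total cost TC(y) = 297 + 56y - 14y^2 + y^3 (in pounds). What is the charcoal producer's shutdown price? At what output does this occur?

The shutdown price is the minimum of AVC. VC = 56y - 14y^2 + y^3, so AVC = 56 - 14y + y^2.
dAVC/dy = -14 + 2y = 0 gives y = 7. min AVC = 56 - 14·7 + 7^2 = 7.
So the shutdown price is £7.

£7 per unit, at y = 7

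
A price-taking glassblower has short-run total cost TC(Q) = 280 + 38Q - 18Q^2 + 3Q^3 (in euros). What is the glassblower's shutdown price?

€11 per unit

The firm shuts down when price falls below the minimum of average variable cost. AVC = VC/Q = 38 - 18Q + 3Q^2.
dAVC/dQ = -18 + 6Q = 0 gives Q = 3. min AVC = 38 - 18·3 + 3·3^2 = 11.
For P < €11 the firm produces nothing.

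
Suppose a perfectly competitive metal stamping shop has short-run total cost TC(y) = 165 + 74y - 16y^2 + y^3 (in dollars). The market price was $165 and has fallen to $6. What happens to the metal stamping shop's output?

MC = 74 - 32y + 3y^2; the shutdown threshold is min AVC = $10 (at y = 8).
At P = $165 ≥ min AVC, set P = MC on the rising branch: y = 13.
At P = $6 < min AVC = $10, price no longer covers variable cost at any output, so the firm shuts down: y = 0.

Output falls from 13 to 0 (the firm shuts down)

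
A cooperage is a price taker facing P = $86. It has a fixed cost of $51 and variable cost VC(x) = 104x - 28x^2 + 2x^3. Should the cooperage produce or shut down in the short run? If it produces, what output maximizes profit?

From TC, MC = TC'(x) = 104 - 56x + 6x^2 and AVC = VC/x = 104 - 28x + 2x^2.
The AVC parabola has its vertex at x = 28/4 = 7, where AVC = 104 - 28·7 + 2·7^2 = $6.
Since P = $86 ≥ min AVC = $6, price covers variable cost and the firm should produce.
Set P = MC: 86 = 104 - 56x + 6x^2 → 18 - 56x + 6x^2 = 0. The roots are x = 1/3 and x = 9; the profit-maximizing output is on the rising part of MC, so x* = 9.
Check: AVC at x = 9 is $14 ≤ P, so revenue covers variable cost.
Profit = P·x − TC = 86·9 − 177 = $597.

Produce at x = 9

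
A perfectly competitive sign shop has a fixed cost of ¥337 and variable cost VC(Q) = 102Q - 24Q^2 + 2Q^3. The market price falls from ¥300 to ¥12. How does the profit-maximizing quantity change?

AVC = 102 - 24Q + 2Q^2, minimized at Q = 6 where min AVC = ¥30. MC = 102 - 48Q + 6Q^2.
At P = ¥300 ≥ min AVC, set P = MC on the rising branch: Q = 11.
At P = ¥12 < min AVC = ¥30, price no longer covers variable cost at any output, so the firm shuts down: Q = 0.

Output falls from 11 to 0 (the firm shuts down)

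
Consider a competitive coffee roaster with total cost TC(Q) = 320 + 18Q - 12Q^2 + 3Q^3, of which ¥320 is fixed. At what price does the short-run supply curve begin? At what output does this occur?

¥6 per unit, at Q = 2

The shutdown price is the minimum of AVC. VC = 18Q - 12Q^2 + 3Q^3, so AVC = 18 - 12Q + 3Q^2.
At the minimum of AVC, MC = AVC. MC = 18 - 24Q + 9Q^2; setting MC = AVC gives 6Q^2 - 12Q = 0, so Q = 2. min AVC = 6.
The firm shuts down for any P below ¥6.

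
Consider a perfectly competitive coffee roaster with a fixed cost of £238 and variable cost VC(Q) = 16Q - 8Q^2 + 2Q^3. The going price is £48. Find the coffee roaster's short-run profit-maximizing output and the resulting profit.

Profit = -£110 at Q = 4

AVC = 16 - 8Q + 2Q^2; min AVC = £8 at Q = 2. Since P = £48 ≥ min AVC, the firm produces.
MC = 16 - 16Q + 6Q^2. Setting P = MC and taking the root on the rising branch gives Q* = 4.
TR = 48·4 = 192. TC = 238 + 64 = 302. Profit = 192 − 302 = -£110.
By producing, the firm covers all variable cost plus £128 of fixed cost; shutting down would lose the full £238.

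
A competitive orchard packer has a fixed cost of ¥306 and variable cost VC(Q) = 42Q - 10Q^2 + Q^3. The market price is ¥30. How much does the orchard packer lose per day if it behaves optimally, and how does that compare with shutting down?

AVC = 42 - 10Q + Q^2; min AVC = ¥17 at Q = 5. Since P = ¥30 ≥ min AVC, the firm produces.
MC = 42 - 20Q + 3Q^2. Setting P = MC and taking the root on the rising branch gives Q* = 6.
TR = 30·6 = 180. TC = 306 + 108 = 414. Profit = 180 − 414 = -¥234.
That loss of ¥234 beats the ¥306 the firm would lose by shutting down; producing recovers ¥72 of fixed cost.

Profit = -¥234 at Q = 6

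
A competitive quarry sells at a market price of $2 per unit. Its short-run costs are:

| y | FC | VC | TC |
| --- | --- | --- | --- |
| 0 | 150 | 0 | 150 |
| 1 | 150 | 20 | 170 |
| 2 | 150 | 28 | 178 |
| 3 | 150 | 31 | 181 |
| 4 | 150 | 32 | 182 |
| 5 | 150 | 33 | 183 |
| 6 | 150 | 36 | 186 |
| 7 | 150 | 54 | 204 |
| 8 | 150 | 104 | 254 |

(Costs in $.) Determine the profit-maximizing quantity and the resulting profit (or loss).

Tabulate TR − TC: y=0: -150; y=1: -168; y=2: -174; y=3: -175; y=4: -174; y=5: -173; y=6: -174; y=7: -190; y=8: -238.
Profit is highest at y = 0. Equivalently, the lowest AVC in the table is 36/6 ≈ $6 at y = 6, and P = $2 falls below it — price never covers variable cost, so the firm shuts down and loses only its fixed cost.

y = 0 (shut down); profit = -$150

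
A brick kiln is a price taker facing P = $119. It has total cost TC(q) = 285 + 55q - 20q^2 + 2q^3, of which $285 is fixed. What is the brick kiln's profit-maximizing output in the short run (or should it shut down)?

Variable cost is VC = 55q - 20q^2 + 2q^3, so AVC = VC/q = 55 - 20q + 2q^2 and MC = dTC/dq = 55 - 40q + 6q^2.
The AVC parabola has its vertex at q = 20/4 = 5, where AVC = 55 - 20·5 + 2·5^2 = $5.
Because $119 ≥ $5, revenue can cover variable cost; the firm operates.
Solving P = MC: -64 - 40q + 6q^2 = 0 ⇒ q = -4/3 or 8. On the upward-sloping branch, q* = 8.
Check: AVC at q = 8 is $23 ≤ P, so revenue covers variable cost.
Profit = P·q − TC = 119·8 − 469 = $483.

Produce at q = 8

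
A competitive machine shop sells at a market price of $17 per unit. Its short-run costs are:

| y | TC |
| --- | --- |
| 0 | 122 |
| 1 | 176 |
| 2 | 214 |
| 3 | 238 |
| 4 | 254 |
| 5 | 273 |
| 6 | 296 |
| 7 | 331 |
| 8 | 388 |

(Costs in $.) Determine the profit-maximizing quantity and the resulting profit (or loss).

Tabulate TR − TC: y=0: -122; y=1: -159; y=2: -180; y=3: -187; y=4: -186; y=5: -188; y=6: -194; y=7: -212; y=8: -252.
Profit is highest at y = 0. Equivalently, the lowest AVC in the table is 174/6 ≈ $29 at y = 6, and P = $17 falls below it — price never covers variable cost, so the firm shuts down and loses only its fixed cost.

y = 0 (shut down); profit = -$122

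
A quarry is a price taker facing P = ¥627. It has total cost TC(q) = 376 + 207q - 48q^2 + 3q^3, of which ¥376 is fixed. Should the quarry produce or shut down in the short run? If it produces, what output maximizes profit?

Produce at q = 14

From TC, MC = TC'(q) = 207 - 96q + 9q^2 and AVC = VC/q = 207 - 48q + 3q^2.
AVC hits its minimum where MC = AVC, at q = 8, giving min AVC = 207 - 48·8 + 3·8^2 = ¥15.
P = ¥627 exceeds min AVC = ¥15, so the firm stays open.
Solving P = MC: -420 - 96q + 9q^2 = 0 ⇒ q = -10/3 or 14. On the upward-sloping branch, q* = 14.
Check: AVC at q = 14 is ¥123 ≤ P, so revenue covers variable cost.
Profit = P·q − TC = 627·14 − 2098 = ¥6680.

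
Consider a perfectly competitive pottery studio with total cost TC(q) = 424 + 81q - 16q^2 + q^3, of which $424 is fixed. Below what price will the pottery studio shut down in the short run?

$17 per unit

The shutdown price is the minimum of AVC. VC = 81q - 16q^2 + q^3, so AVC = 81 - 16q + q^2.
At the minimum of AVC, MC = AVC. MC = 81 - 32q + 3q^2; setting MC = AVC gives 2q^2 - 16q = 0, so q = 8. min AVC = 17.
For P < $17 the firm produces nothing.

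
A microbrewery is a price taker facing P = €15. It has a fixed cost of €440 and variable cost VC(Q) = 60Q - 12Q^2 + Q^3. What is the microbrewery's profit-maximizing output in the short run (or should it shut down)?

Variable cost is VC = 60Q - 12Q^2 + Q^3, so AVC = VC/Q = 60 - 12Q + Q^2 and MC = dTC/dQ = 60 - 24Q + 3Q^2.
AVC hits its minimum where MC = AVC, at Q = 6, giving min AVC = 60 - 12·6 + 6^2 = €24.
P = €15 lies below min AVC = €24; no output level covers variable cost.
The firm minimizes its loss by shutting down and losing only its fixed cost of €440.

Shut down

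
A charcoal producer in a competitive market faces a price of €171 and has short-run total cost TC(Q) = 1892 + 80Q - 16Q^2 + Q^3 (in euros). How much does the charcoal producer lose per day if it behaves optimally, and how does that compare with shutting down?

Profit = -€202 at Q = 13

AVC = 80 - 16Q + Q^2 has its minimum €16 at Q = 8; price €171 clears that bar, so the firm operates.
MC = 80 - 32Q + 3Q^2. Setting P = MC and taking the root on the rising branch gives Q* = 13.
TR = 171·13 = 2223. TC = 1892 + 533 = 2425. Profit = 2223 − 2425 = -€202.
By producing, the firm covers all variable cost plus €1690 of fixed cost; shutting down would lose the full €1892.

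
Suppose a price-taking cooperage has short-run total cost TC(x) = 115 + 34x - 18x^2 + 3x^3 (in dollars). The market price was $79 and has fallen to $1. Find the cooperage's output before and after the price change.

Output falls from 5 to 0 (the firm shuts down)

AVC = 34 - 18x + 3x^2, minimized at x = 3 where min AVC = $7. MC = 34 - 36x + 9x^2.
At P = $79 ≥ min AVC, set P = MC on the rising branch: x = 5.
At P = $1 < min AVC = $7, price no longer covers variable cost at any output, so the firm shuts down: x = 0.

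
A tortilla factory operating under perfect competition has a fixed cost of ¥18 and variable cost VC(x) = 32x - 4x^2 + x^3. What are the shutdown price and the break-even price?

Shutdown price = ¥28; break-even price = ¥35

AVC = 32 - 4x + x^2; minimized at x = 2, giving min AVC = ¥28. That is the shutdown price.
ATC = 18/x + 32 - 4x + x^2. Setting dATC/dx = −18/x^2 − 4 + 2x = 0 gives x = 3 (since 2·3^3 − 4·3^2 = 18).
min ATC = 18/3 + 32 − 4·3 + 3^2 = ¥35. That is the break-even price.
For ¥28 ≤ P < ¥35 the firm produces at a loss; below ¥28 it shuts down.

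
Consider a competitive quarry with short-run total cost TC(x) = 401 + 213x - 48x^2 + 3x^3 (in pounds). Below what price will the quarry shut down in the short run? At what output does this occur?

The shutdown price is the minimum of AVC. VC = 213x - 48x^2 + 3x^3, so AVC = 213 - 48x + 3x^2.
dAVC/dx = -48 + 6x = 0 gives x = 8. min AVC = 213 - 48·8 + 3·8^2 = 21.
The firm shuts down for any P below £21.

£21 per unit, at x = 8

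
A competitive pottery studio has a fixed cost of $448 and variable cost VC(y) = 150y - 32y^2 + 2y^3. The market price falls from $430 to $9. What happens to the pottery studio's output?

MC = 150 - 64y + 6y^2; the shutdown threshold is min AVC = $22 (at y = 8).
With P = $430 above the shutdown price, P = MC gives y = 14.
At P = $9 < min AVC = $22, price no longer covers variable cost at any output, so the firm shuts down: y = 0.

Output falls from 14 to 0 (the firm shuts down)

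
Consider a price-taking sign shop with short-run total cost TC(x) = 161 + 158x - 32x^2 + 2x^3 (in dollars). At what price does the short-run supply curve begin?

$30 per unit

The firm shuts down when price falls below the minimum of average variable cost. AVC = VC/x = 158 - 32x + 2x^2.
dAVC/dx = -32 + 4x = 0 gives x = 8. min AVC = 158 - 32·8 + 2·8^2 = 30.
So the shutdown price is $30.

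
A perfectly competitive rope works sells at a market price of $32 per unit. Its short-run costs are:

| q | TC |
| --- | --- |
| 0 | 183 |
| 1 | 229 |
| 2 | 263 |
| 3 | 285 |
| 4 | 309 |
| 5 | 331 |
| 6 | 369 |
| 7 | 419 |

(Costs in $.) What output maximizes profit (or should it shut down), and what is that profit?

q = 5; profit = -$171

Tabulate TR − TC: q=0: -183; q=1: -197; q=2: -199; q=3: -189; q=4: -181; q=5: -171; q=6: -177; q=7: -195.
Profit is maximized at q = 5. AVC there is 148/5 = $29.60 ≤ P, so producing beats shutting down (which would give -$183).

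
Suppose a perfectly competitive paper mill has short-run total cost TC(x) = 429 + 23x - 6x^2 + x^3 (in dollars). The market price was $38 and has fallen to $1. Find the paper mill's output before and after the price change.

Output falls from 5 to 0 (the firm shuts down)

AVC = 23 - 6x + x^2, minimized at x = 3 where min AVC = $14. MC = 23 - 12x + 3x^2.
At P = $38 ≥ min AVC, set P = MC on the rising branch: x = 5.
At P = $1 < min AVC = $14, price no longer covers variable cost at any output, so the firm shuts down: x = 0.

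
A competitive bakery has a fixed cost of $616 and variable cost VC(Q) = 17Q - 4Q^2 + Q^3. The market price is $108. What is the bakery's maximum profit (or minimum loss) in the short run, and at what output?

Profit = -$126 at Q = 7

AVC = 17 - 4Q + Q^2; min AVC = $13 at Q = 2. Since P = $108 ≥ min AVC, the firm produces.
MC = 17 - 8Q + 3Q^2. Setting P = MC and taking the root on the rising branch gives Q* = 7.
TR = 108·7 = 756. TC = 616 + 266 = 882. Profit = 756 − 882 = -$126.
That loss of $126 beats the $616 the firm would lose by shutting down; producing recovers $490 of fixed cost.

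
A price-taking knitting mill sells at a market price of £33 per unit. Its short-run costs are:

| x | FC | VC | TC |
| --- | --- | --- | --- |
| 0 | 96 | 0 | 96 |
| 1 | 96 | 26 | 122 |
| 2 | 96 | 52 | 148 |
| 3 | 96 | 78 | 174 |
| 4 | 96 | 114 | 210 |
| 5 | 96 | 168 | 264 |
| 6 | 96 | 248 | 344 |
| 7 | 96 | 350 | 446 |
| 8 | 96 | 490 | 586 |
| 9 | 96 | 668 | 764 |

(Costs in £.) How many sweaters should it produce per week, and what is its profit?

Profit at each row (π = 33x − TC): x=0: -96; x=1: -89; x=2: -82; x=3: -75; x=4: -78; x=5: -99; x=6: -146; x=7: -215; x=8: -322; x=9: -467.
Profit is maximized at x = 3. AVC there is 78/3 = £26 ≤ P, so producing beats shutting down (which would give -£96).

x = 3; profit = -£75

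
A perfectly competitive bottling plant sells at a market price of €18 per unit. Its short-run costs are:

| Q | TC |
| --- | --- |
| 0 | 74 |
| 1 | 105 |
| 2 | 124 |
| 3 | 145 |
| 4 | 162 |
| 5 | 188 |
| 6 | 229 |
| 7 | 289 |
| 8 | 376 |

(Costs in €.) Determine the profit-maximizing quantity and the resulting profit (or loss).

Q = 0 (shut down); profit = -€74

Tabulate TR − TC: Q=0: -74; Q=1: -87; Q=2: -88; Q=3: -91; Q=4: -90; Q=5: -98; Q=6: -121; Q=7: -163; Q=8: -232.
Profit is highest at Q = 0. Equivalently, the lowest AVC in the table is 88/4 ≈ €22 at Q = 4, and P = €18 falls below it — price never covers variable cost, so the firm shuts down and loses only its fixed cost.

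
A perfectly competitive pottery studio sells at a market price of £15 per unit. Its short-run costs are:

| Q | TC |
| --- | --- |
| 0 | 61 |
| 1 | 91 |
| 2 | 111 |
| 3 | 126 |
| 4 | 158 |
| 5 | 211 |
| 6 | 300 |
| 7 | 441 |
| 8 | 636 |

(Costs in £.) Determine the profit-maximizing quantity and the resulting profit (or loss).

Q = 0 (shut down); profit = -£61

Profit at each row (π = 15Q − TC): Q=0: -61; Q=1: -76; Q=2: -81; Q=3: -81; Q=4: -98; Q=5: -136; Q=6: -210; Q=7: -336; Q=8: -516.
Profit is highest at Q = 0. Equivalently, the lowest AVC in the table is 65/3 ≈ £21.67 at Q = 3, and P = £15 falls below it — price never covers variable cost, so the firm shuts down and loses only its fixed cost.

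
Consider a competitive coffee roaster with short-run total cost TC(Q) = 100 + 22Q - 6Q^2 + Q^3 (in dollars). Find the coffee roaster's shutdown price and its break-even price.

AVC = 22 - 6Q + Q^2; minimized at Q = 3, giving min AVC = $13. That is the shutdown price.
ATC = 100/Q + 22 - 6Q + Q^2. Setting dATC/dQ = −100/Q^2 − 6 + 2Q = 0 gives Q = 5 (since 2·5^3 − 6·5^2 = 100).
min ATC = 100/5 + 22 − 6·5 + 5^2 = $37. That is the break-even price.
Between these two prices the firm operates at a loss; above $37 it earns a profit.

Shutdown price = $13; break-even price = $37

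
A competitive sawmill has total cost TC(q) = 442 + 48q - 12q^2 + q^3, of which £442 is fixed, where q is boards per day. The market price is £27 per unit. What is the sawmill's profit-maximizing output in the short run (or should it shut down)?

Strip out fixed cost: VC = 48q - 12q^2 + q^3. Then AVC = 48 - 12q + q^2 and MC = 48 - 24q + 3q^2.
The AVC parabola has its vertex at q = 12/2 = 6, where AVC = 48 - 12·6 + 6^2 = £12.
Because £27 ≥ £12, revenue can cover variable cost; the firm operates.
P = MC gives 21 - 24q + 3q^2 = 0, with roots 1 and 7. Take the larger (rising MC): q* = 7.
Check: AVC at q = 7 is £13 ≤ P, so revenue covers variable cost.
Profit = P·q − TC = 27·7 − 533 = -£344, a loss, but smaller than the £442 fixed cost the firm would lose by shutting down.

Produce at q = 7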